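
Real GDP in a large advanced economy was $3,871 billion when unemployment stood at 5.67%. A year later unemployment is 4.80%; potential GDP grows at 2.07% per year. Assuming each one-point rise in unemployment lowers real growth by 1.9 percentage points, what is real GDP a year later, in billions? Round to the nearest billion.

Δu = 4.8 - 5.67 = -0.87 points.
Okun's law (growth form): g_Y = g_Y* - β × Δu = 2.07 - 1.9 × (-0.87) = 2.07 + 1.653 = 3.723%.
Real GDP in the next year = 3871 × (1 + 3.723/100) = 3871 × 1.03723 ≈ 4015 billion.

$4,015 billion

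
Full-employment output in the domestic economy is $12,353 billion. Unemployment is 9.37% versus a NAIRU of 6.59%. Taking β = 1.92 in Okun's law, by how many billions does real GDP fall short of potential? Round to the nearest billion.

Output gap = -1.92 × (9.37 - 6.59) = -1.92 × 2.78 = -5.3376%.
Actual GDP ≈ 12353 × 0.946624 ≈ 11694 billion, so the shortfall is 12353 - 11694 = 659 billion.

$659 billion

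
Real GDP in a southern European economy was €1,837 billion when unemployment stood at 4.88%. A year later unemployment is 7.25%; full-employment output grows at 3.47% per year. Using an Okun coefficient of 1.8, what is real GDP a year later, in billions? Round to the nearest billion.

Δu = 7.25 - 4.88 = 2.37 points.
Okun's law (growth form): g_Y = g_Y* - β × Δu = 3.47 - 1.8 × (2.37) = 3.47 - 4.266 = -0.796%.
Real GDP in the next year = 1837 × (1 - 0.796/100) = 1837 × 0.99204 ≈ 1822 billion.

€1,822 billion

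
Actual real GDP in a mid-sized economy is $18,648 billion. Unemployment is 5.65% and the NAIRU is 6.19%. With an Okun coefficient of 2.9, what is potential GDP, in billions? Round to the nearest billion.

$18,360 billion

Unemployment gap = 5.65 - 6.19 = -0.54 points, so output gap = -2.9 × (-0.54) = 1.566%.
Since Y = Y* × (1 + gap/100), Y* = 18648/1.01566 ≈ 18360 billion.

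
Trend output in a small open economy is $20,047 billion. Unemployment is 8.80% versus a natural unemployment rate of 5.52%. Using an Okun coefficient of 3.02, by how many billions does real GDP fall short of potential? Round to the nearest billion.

Output gap = -3.02 × (8.8 - 5.52) = -3.02 × 3.28 = -9.9056%.
Actual GDP ≈ 20047 × 0.900944 ≈ 18061 billion, so the shortfall is 20047 - 18061 = 1986 billion.

$1,986 billion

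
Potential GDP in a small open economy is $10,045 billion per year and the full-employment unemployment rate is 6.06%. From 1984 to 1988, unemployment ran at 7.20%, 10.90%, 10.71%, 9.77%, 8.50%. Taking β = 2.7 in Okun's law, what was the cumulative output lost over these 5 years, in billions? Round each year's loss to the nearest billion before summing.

$4,551 billion

Year 1984: gap = -2.7 × (7.2 - 6.06) = -3.078%, loss ≈ 10045 × 3.078/100 ≈ 309.
Year 1985: gap = -2.7 × (10.9 - 6.06) = -13.068%, loss ≈ 10045 × 13.068/100 ≈ 1313.
Year 1986: gap = -2.7 × (10.71 - 6.06) = -12.555%, loss ≈ 10045 × 12.555/100 ≈ 1261.
Year 1987: gap = -2.7 × (9.77 - 6.06) = -10.017%, loss ≈ 10045 × 10.017/100 ≈ 1006.
Year 1988: gap = -2.7 × (8.5 - 6.06) = -6.588%, loss ≈ 10045 × 6.588/100 ≈ 662.
Total lost output = 309 + 1313 + 1261 + 1006 + 662 = 4551 billion.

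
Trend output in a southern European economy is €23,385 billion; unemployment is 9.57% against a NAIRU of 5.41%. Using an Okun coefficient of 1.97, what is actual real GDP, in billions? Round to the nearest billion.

Unemployment gap = 9.57 - 5.41 = 4.16 points, so the output gap is -1.97 × 4.16 = -8.1952%.
Actual GDP = 23385 × (1 - 8.1952/100) = 23385 × 0.918048 ≈ 21469 billion.

€21,469 billion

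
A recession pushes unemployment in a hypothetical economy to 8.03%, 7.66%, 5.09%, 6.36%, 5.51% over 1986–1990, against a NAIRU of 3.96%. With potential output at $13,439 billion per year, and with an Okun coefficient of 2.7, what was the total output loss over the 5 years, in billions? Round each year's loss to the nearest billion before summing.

$4,663 billion

Year 1986: gap = -2.7 × (8.03 - 3.96) = -10.989%, loss ≈ 13439 × 10.989/100 ≈ 1477.
Year 1987: gap = -2.7 × (7.66 - 3.96) = -9.99%, loss ≈ 13439 × 9.99/100 ≈ 1343.
Year 1988: gap = -2.7 × (5.09 - 3.96) = -3.051%, loss ≈ 13439 × 3.051/100 ≈ 410.
Year 1989: gap = -2.7 × (6.36 - 3.96) = -6.48%, loss ≈ 13439 × 6.48/100 ≈ 871.
Year 1990: gap = -2.7 × (5.51 - 3.96) = -4.185%, loss ≈ 13439 × 4.185/100 ≈ 562.
Total lost output = 1477 + 1343 + 410 + 871 + 562 = 4663 billion.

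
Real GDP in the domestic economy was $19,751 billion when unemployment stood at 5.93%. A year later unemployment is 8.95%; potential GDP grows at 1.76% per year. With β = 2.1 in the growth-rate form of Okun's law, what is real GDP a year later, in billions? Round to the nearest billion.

$18,846 billion

Δu = 8.95 - 5.93 = 3.02 points.
Okun's law (growth form): g_Y = g_Y* - β × Δu = 1.76 - 2.1 × (3.02) = 1.76 - 6.342 = -4.582%.
Real GDP in the next year = 19751 × (1 - 4.582/100) = 19751 × 0.95418 ≈ 18846 billion.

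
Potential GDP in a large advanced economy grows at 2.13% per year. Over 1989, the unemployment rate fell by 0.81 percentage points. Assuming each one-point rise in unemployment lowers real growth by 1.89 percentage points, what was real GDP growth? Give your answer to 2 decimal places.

3.66%

Growth-rate Okun's law: g_Y = g_Y* - β × Δu.
g_Y = 2.13 - 1.89 × (-0.81) = 2.13 + 1.5309 = 3.6609%, i.e. 3.66% to 2 d.p.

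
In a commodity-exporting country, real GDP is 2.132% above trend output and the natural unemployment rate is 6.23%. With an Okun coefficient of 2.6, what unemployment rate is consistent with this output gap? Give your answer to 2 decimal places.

5.41%

From Okun's law, u - u* = -(output gap)/β = -(2.132)/2.6 = -0.82 points.
So u = 6.23 - 0.82 = 5.41%.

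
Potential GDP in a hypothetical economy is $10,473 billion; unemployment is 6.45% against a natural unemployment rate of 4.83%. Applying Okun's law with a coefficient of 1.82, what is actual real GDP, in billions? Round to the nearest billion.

Unemployment gap = 6.45 - 4.83 = 1.62 points, so the output gap is -1.82 × 1.62 = -2.9484%.
Actual GDP = 10473 × (1 - 2.9484/100) = 10473 × 0.970516 ≈ 10164 billion.

$10,164 billion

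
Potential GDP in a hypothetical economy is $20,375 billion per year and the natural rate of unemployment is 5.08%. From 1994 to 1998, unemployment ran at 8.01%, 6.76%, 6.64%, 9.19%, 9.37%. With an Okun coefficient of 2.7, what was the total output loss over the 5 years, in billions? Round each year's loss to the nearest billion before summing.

$8,015 billion

Year 1994: gap = -2.7 × (8.01 - 5.08) = -7.911%, loss ≈ 20375 × 7.911/100 ≈ 1612.
Year 1995: gap = -2.7 × (6.76 - 5.08) = -4.536%, loss ≈ 20375 × 4.536/100 ≈ 924.
Year 1996: gap = -2.7 × (6.64 - 5.08) = -4.212%, loss ≈ 20375 × 4.212/100 ≈ 858.
Year 1997: gap = -2.7 × (9.19 - 5.08) = -11.097%, loss ≈ 20375 × 11.097/100 ≈ 2261.
Year 1998: gap = -2.7 × (9.37 - 5.08) = -11.583%, loss ≈ 20375 × 11.583/100 ≈ 2360.
Total lost output = 1612 + 924 + 858 + 2261 + 2360 = 8015 billion.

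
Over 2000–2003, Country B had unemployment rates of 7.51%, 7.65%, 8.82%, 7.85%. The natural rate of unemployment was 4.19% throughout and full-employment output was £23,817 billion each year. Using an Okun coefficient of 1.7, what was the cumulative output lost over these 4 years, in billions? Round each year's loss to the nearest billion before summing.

£6,102 billion

Year 2000: gap = -1.7 × (7.51 - 4.19) = -5.644%, loss ≈ 23817 × 5.644/100 ≈ 1344.
Year 2001: gap = -1.7 × (7.65 - 4.19) = -5.882%, loss ≈ 23817 × 5.882/100 ≈ 1401.
Year 2002: gap = -1.7 × (8.82 - 4.19) = -7.871%, loss ≈ 23817 × 7.871/100 ≈ 1875.
Year 2003: gap = -1.7 × (7.85 - 4.19) = -6.222%, loss ≈ 23817 × 6.222/100 ≈ 1482.
Total lost output = 1344 + 1401 + 1875 + 1482 = 6102 billion.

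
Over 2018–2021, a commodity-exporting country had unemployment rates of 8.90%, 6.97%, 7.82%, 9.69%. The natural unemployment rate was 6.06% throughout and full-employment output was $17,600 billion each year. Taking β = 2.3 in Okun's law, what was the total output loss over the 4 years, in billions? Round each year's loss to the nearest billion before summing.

Year 2018: gap = -2.3 × (8.9 - 6.06) = -6.532%, loss ≈ 17600 × 6.532/100 ≈ 1150.
Year 2019: gap = -2.3 × (6.97 - 6.06) = -2.093%, loss ≈ 17600 × 2.093/100 ≈ 368.
Year 2020: gap = -2.3 × (7.82 - 6.06) = -4.048%, loss ≈ 17600 × 4.048/100 ≈ 712.
Year 2021: gap = -2.3 × (9.69 - 6.06) = -8.349%, loss ≈ 17600 × 8.349/100 ≈ 1469.
Total lost output = 1150 + 368 + 712 + 1469 = 3699 billion.

$3,699 billion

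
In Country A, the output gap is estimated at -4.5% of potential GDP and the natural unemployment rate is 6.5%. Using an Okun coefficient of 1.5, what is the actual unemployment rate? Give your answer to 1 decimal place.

9.5%

From Okun's law, u - u* = -(output gap)/β = -(-4.5)/1.5 = 3 points.
So u = 6.5 + 3 = 9.5%.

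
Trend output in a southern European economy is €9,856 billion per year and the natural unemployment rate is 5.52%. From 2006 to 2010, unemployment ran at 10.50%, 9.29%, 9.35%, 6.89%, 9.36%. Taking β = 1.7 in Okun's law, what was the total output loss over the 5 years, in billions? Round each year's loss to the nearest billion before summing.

Year 2006: gap = -1.7 × (10.5 - 5.52) = -8.466%, loss ≈ 9856 × 8.466/100 ≈ 834.
Year 2007: gap = -1.7 × (9.29 - 5.52) = -6.409%, loss ≈ 9856 × 6.409/100 ≈ 632.
Year 2008: gap = -1.7 × (9.35 - 5.52) = -6.511%, loss ≈ 9856 × 6.511/100 ≈ 642.
Year 2009: gap = -1.7 × (6.89 - 5.52) = -2.329%, loss ≈ 9856 × 2.329/100 ≈ 230.
Year 2010: gap = -1.7 × (9.36 - 5.52) = -6.528%, loss ≈ 9856 × 6.528/100 ≈ 643.
Total lost output = 834 + 632 + 642 + 230 + 643 = 2981 billion.

€2,981 billion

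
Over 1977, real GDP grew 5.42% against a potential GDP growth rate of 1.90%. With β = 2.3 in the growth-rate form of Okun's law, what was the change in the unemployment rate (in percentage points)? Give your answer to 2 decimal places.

Growth-rate Okun's law: g_Y = g_Y* - β × Δu, so Δu = (g_Y* - g_Y)/β.
Δu = (1.9 - 5.42)/2.3 = -3.52/2.3 = -1.53 percentage points.

-1.53 percentage points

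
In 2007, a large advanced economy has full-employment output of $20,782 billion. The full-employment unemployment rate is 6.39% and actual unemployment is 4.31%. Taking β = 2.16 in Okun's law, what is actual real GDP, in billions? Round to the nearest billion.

Unemployment gap = 4.31 - 6.39 = -2.08 points, so the output gap is -2.16 × (-2.08) = 4.4928%.
Actual GDP = 20782 × (1 + 4.4928/100) = 20782 × 1.044928 ≈ 21716 billion.

$21,716 billion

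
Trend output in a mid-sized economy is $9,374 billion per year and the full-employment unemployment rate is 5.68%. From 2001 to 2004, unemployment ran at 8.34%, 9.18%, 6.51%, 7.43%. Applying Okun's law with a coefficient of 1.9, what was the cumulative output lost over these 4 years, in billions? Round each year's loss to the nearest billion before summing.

Year 2001: gap = -1.9 × (8.34 - 5.68) = -5.054%, loss ≈ 9374 × 5.054/100 ≈ 474.
Year 2002: gap = -1.9 × (9.18 - 5.68) = -6.65%, loss ≈ 9374 × 6.65/100 ≈ 623.
Year 2003: gap = -1.9 × (6.51 - 5.68) = -1.577%, loss ≈ 9374 × 1.577/100 ≈ 148.
Year 2004: gap = -1.9 × (7.43 - 5.68) = -3.325%, loss ≈ 9374 × 3.325/100 ≈ 312.
Total lost output = 474 + 623 + 148 + 312 = 1557 billion.

$1,557 billion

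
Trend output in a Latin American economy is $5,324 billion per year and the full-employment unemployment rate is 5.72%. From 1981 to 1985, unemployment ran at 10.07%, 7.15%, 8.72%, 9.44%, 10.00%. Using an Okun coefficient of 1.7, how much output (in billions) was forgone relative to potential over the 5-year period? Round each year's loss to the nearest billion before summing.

Year 1981: gap = -1.7 × (10.07 - 5.72) = -7.395%, loss ≈ 5324 × 7.395/100 ≈ 394.
Year 1982: gap = -1.7 × (7.15 - 5.72) = -2.431%, loss ≈ 5324 × 2.431/100 ≈ 129.
Year 1983: gap = -1.7 × (8.72 - 5.72) = -5.1%, loss ≈ 5324 × 5.1/100 ≈ 272.
Year 1984: gap = -1.7 × (9.44 - 5.72) = -6.324%, loss ≈ 5324 × 6.324/100 ≈ 337.
Year 1985: gap = -1.7 × (10 - 5.72) = -7.276%, loss ≈ 5324 × 7.276/100 ≈ 387.
Total lost output = 394 + 129 + 272 + 337 + 387 = 1519 billion.

$1,519 billion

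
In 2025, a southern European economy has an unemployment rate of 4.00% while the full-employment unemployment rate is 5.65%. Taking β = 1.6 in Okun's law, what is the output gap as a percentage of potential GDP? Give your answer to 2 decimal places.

2.64%

The unemployment gap is 4 - 5.65 = -1.65 percentage points.
Okun's law gives an output gap of -1.6 × (-1.65) = 2.64%, i.e. 2.64% above potential.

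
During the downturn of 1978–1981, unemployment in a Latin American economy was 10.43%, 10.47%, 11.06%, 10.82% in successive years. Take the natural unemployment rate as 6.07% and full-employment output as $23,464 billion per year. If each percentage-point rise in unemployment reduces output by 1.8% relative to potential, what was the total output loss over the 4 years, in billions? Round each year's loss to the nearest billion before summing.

Year 1978: gap = -1.8 × (10.43 - 6.07) = -7.848%, loss ≈ 23464 × 7.848/100 ≈ 1841.
Year 1979: gap = -1.8 × (10.47 - 6.07) = -7.92%, loss ≈ 23464 × 7.92/100 ≈ 1858.
Year 1980: gap = -1.8 × (11.06 - 6.07) = -8.982%, loss ≈ 23464 × 8.982/100 ≈ 2108.
Year 1981: gap = -1.8 × (10.82 - 6.07) = -8.55%, loss ≈ 23464 × 8.55/100 ≈ 2006.
Total lost output = 1841 + 1858 + 2108 + 2006 = 7813 billion.

$7,813 billion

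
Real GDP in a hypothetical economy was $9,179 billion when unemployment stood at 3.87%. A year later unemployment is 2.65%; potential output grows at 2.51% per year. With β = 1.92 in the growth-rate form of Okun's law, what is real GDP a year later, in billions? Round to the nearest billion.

$9,624 billion

Δu = 2.65 - 3.87 = -1.22 points.
Okun's law (growth form): g_Y = g_Y* - β × Δu = 2.51 - 1.92 × (-1.22) = 2.51 + 2.3424 = 4.8524%.
Real GDP in the next year = 9179 × (1 + 4.8524/100) = 9179 × 1.048524 ≈ 9624 billion.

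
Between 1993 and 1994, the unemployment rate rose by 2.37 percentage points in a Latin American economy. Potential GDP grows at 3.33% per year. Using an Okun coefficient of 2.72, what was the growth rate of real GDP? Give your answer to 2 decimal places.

Growth-rate Okun's law: g_Y = g_Y* - β × Δu.
g_Y = 3.33 - 2.72 × (2.37) = 3.33 - 6.4464 = -3.1164%, i.e. -3.12% to 2 d.p.

-3.12%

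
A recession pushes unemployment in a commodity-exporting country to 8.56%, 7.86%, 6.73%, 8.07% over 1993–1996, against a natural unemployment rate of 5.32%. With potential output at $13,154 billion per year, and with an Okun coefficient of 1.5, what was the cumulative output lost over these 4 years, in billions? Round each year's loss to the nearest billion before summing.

$1,961 billion

Year 1993: gap = -1.5 × (8.56 - 5.32) = -4.86%, loss ≈ 13154 × 4.86/100 ≈ 639.
Year 1994: gap = -1.5 × (7.86 - 5.32) = -3.81%, loss ≈ 13154 × 3.81/100 ≈ 501.
Year 1995: gap = -1.5 × (6.73 - 5.32) = -2.115%, loss ≈ 13154 × 2.115/100 ≈ 278.
Year 1996: gap = -1.5 × (8.07 - 5.32) = -4.125%, loss ≈ 13154 × 4.125/100 ≈ 543.
Total lost output = 639 + 501 + 278 + 543 = 1961 billion.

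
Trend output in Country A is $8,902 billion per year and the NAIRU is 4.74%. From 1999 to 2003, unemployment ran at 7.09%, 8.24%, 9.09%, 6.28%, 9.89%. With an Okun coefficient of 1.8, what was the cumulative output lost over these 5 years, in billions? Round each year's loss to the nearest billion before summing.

Year 1999: gap = -1.8 × (7.09 - 4.74) = -4.23%, loss ≈ 8902 × 4.23/100 ≈ 377.
Year 2000: gap = -1.8 × (8.24 - 4.74) = -6.3%, loss ≈ 8902 × 6.3/100 ≈ 561.
Year 2001: gap = -1.8 × (9.09 - 4.74) = -7.83%, loss ≈ 8902 × 7.83/100 ≈ 697.
Year 2002: gap = -1.8 × (6.28 - 4.74) = -2.772%, loss ≈ 8902 × 2.772/100 ≈ 247.
Year 2003: gap = -1.8 × (9.89 - 4.74) = -9.27%, loss ≈ 8902 × 9.27/100 ≈ 825.
Total lost output = 377 + 561 + 697 + 247 + 825 = 2707 billion.

$2,707 billion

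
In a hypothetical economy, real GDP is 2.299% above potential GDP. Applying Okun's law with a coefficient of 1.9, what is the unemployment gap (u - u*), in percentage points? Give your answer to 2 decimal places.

Okun's law: output gap = -β × (u - u*), so u - u* = -(output gap)/β.
u - u* = -(2.299)/1.9 = -1.21 percentage points.

-1.21 percentage points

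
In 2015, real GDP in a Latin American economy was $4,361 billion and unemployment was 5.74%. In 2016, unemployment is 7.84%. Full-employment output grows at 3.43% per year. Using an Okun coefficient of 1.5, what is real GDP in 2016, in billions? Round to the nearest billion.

$4,373 billion

Δu = 7.84 - 5.74 = 2.1 points.
Okun's law (growth form): g_Y = g_Y* - β × Δu = 3.43 - 1.5 × (2.10) = 3.43 - 3.15 = 0.28%.
Real GDP in the next year = 4361 × (1 + 0.28/100) = 4361 × 1.0028 ≈ 4373 billion.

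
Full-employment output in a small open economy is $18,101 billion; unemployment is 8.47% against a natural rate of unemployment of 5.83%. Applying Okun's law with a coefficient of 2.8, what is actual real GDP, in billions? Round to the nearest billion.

Unemployment gap = 8.47 - 5.83 = 2.64 points, so the output gap is -2.8 × 2.64 = -7.392%.
Actual GDP = 18101 × (1 - 7.392/100) = 18101 × 0.92608 ≈ 16763 billion.

$16,763 billion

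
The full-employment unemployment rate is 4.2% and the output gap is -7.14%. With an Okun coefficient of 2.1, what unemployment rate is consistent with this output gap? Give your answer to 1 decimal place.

From Okun's law, u - u* = -(output gap)/β = -(-7.14)/2.1 = 3.4 points.
So u = 4.2 + 3.4 = 7.6%.

7.6%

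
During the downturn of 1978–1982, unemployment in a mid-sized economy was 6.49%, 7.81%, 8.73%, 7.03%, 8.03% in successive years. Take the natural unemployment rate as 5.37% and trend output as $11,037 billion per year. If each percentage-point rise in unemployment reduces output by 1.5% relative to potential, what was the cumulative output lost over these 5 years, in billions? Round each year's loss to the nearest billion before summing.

Year 1978: gap = -1.5 × (6.49 - 5.37) = -1.68%, loss ≈ 11037 × 1.68/100 ≈ 185.
Year 1979: gap = -1.5 × (7.81 - 5.37) = -3.66%, loss ≈ 11037 × 3.66/100 ≈ 404.
Year 1980: gap = -1.5 × (8.73 - 5.37) = -5.04%, loss ≈ 11037 × 5.04/100 ≈ 556.
Year 1981: gap = -1.5 × (7.03 - 5.37) = -2.49%, loss ≈ 11037 × 2.49/100 ≈ 275.
Year 1982: gap = -1.5 × (8.03 - 5.37) = -3.99%, loss ≈ 11037 × 3.99/100 ≈ 440.
Total lost output = 185 + 404 + 556 + 275 + 440 = 1860 billion.

$1,860 billion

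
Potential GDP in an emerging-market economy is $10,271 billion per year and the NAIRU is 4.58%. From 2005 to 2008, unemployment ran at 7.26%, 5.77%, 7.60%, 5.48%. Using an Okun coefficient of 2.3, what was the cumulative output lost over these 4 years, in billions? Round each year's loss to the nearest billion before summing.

Year 2005: gap = -2.3 × (7.26 - 4.58) = -6.164%, loss ≈ 10271 × 6.164/100 ≈ 633.
Year 2006: gap = -2.3 × (5.77 - 4.58) = -2.737%, loss ≈ 10271 × 2.737/100 ≈ 281.
Year 2007: gap = -2.3 × (7.6 - 4.58) = -6.946%, loss ≈ 10271 × 6.946/100 ≈ 713.
Year 2008: gap = -2.3 × (5.48 - 4.58) = -2.07%, loss ≈ 10271 × 2.07/100 ≈ 213.
Total lost output = 633 + 281 + 713 + 213 = 1840 billion.

$1,840 billion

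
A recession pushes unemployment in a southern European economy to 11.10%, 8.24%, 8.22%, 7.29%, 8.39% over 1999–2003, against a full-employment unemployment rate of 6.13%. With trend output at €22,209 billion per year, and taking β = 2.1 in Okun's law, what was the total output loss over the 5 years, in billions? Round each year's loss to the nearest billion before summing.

Year 1999: gap = -2.1 × (11.1 - 6.13) = -10.437%, loss ≈ 22209 × 10.437/100 ≈ 2318.
Year 2000: gap = -2.1 × (8.24 - 6.13) = -4.431%, loss ≈ 22209 × 4.431/100 ≈ 984.
Year 2001: gap = -2.1 × (8.22 - 6.13) = -4.389%, loss ≈ 22209 × 4.389/100 ≈ 975.
Year 2002: gap = -2.1 × (7.29 - 6.13) = -2.436%, loss ≈ 22209 × 2.436/100 ≈ 541.
Year 2003: gap = -2.1 × (8.39 - 6.13) = -4.746%, loss ≈ 22209 × 4.746/100 ≈ 1054.
Total lost output = 2318 + 984 + 975 + 541 + 1054 = 5872 billion.

€5,872 billion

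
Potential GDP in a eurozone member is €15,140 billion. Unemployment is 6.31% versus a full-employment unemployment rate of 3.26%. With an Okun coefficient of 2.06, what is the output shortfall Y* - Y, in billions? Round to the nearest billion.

Output gap = -2.06 × (6.31 - 3.26) = -2.06 × 3.05 = -6.283%.
Actual GDP ≈ 15140 × 0.93717 ≈ 14189 billion, so the shortfall is 15140 - 14189 = 951 billion.

€951 billion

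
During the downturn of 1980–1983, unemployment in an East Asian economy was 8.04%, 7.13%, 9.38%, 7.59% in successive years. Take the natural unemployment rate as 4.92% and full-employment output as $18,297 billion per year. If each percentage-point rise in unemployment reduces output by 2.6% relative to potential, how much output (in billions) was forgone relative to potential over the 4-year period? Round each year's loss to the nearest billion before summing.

$5,927 billion

Year 1980: gap = -2.6 × (8.04 - 4.92) = -8.112%, loss ≈ 18297 × 8.112/100 ≈ 1484.
Year 1981: gap = -2.6 × (7.13 - 4.92) = -5.746%, loss ≈ 18297 × 5.746/100 ≈ 1051.
Year 1982: gap = -2.6 × (9.38 - 4.92) = -11.596%, loss ≈ 18297 × 11.596/100 ≈ 2122.
Year 1983: gap = -2.6 × (7.59 - 4.92) = -6.942%, loss ≈ 18297 × 6.942/100 ≈ 1270.
Total lost output = 1484 + 1051 + 2122 + 1270 = 5927 billion.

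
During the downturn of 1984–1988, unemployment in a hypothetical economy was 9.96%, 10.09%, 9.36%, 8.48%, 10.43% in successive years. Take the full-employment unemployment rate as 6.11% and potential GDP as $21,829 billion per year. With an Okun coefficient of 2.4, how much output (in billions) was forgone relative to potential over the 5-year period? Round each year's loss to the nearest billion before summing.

$9,310 billion

Year 1984: gap = -2.4 × (9.96 - 6.11) = -9.24%, loss ≈ 21829 × 9.24/100 ≈ 2017.
Year 1985: gap = -2.4 × (10.09 - 6.11) = -9.552%, loss ≈ 21829 × 9.552/100 ≈ 2085.
Year 1986: gap = -2.4 × (9.36 - 6.11) = -7.8%, loss ≈ 21829 × 7.8/100 ≈ 1703.
Year 1987: gap = -2.4 × (8.48 - 6.11) = -5.688%, loss ≈ 21829 × 5.688/100 ≈ 1242.
Year 1988: gap = -2.4 × (10.43 - 6.11) = -10.368%, loss ≈ 21829 × 10.368/100 ≈ 2263.
Total lost output = 2017 + 2085 + 1703 + 1242 + 2263 = 9310 billion.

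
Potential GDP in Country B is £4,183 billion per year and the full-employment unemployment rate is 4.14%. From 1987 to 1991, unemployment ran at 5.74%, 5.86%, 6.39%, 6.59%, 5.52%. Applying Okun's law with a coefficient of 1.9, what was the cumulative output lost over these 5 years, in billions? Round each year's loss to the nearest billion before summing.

£748 billion

Year 1987: gap = -1.9 × (5.74 - 4.14) = -3.04%, loss ≈ 4183 × 3.04/100 ≈ 127.
Year 1988: gap = -1.9 × (5.86 - 4.14) = -3.268%, loss ≈ 4183 × 3.268/100 ≈ 137.
Year 1989: gap = -1.9 × (6.39 - 4.14) = -4.275%, loss ≈ 4183 × 4.275/100 ≈ 179.
Year 1990: gap = -1.9 × (6.59 - 4.14) = -4.655%, loss ≈ 4183 × 4.655/100 ≈ 195.
Year 1991: gap = -1.9 × (5.52 - 4.14) = -2.622%, loss ≈ 4183 × 2.622/100 ≈ 110.
Total lost output = 127 + 137 + 179 + 195 + 110 = 748 billion.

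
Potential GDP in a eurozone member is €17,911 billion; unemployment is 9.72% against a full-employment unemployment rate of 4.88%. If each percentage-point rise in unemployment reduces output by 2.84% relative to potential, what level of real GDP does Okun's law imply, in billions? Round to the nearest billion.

Unemployment gap = 9.72 - 4.88 = 4.84 points, so the output gap is -2.84 × 4.84 = -13.7456%.
Actual GDP = 17911 × (1 - 13.7456/100) = 17911 × 0.862544 ≈ 15449 billion.

€15,449 billion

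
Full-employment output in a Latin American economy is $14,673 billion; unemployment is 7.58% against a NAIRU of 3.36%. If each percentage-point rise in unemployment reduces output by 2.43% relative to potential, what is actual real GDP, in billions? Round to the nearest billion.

$13,168 billion

Unemployment gap = 7.58 - 3.36 = 4.22 points, so the output gap is -2.43 × 4.22 = -10.2546%.
Actual GDP = 14673 × (1 - 10.2546/100) = 14673 × 0.897454 ≈ 13168 billion.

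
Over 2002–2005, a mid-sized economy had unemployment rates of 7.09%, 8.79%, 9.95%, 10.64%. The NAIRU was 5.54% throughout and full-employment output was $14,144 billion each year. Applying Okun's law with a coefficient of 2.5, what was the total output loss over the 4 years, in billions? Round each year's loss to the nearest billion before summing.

Year 2002: gap = -2.5 × (7.09 - 5.54) = -3.875%, loss ≈ 14144 × 3.875/100 ≈ 548.
Year 2003: gap = -2.5 × (8.79 - 5.54) = -8.125%, loss ≈ 14144 × 8.125/100 ≈ 1149.
Year 2004: gap = -2.5 × (9.95 - 5.54) = -11.025%, loss ≈ 14144 × 11.025/100 ≈ 1559.
Year 2005: gap = -2.5 × (10.64 - 5.54) = -12.75%, loss ≈ 14144 × 12.75/100 ≈ 1803.
Total lost output = 548 + 1149 + 1559 + 1803 = 5059 billion.

$5,059 billion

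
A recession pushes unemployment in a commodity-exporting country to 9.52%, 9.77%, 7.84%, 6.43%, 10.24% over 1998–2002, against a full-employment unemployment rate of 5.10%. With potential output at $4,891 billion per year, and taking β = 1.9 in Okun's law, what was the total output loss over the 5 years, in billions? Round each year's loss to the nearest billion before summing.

Year 1998: gap = -1.9 × (9.52 - 5.1) = -8.398%, loss ≈ 4891 × 8.398/100 ≈ 411.
Year 1999: gap = -1.9 × (9.77 - 5.1) = -8.873%, loss ≈ 4891 × 8.873/100 ≈ 434.
Year 2000: gap = -1.9 × (7.84 - 5.1) = -5.206%, loss ≈ 4891 × 5.206/100 ≈ 255.
Year 2001: gap = -1.9 × (6.43 - 5.1) = -2.527%, loss ≈ 4891 × 2.527/100 ≈ 124.
Year 2002: gap = -1.9 × (10.24 - 5.1) = -9.766%, loss ≈ 4891 × 9.766/100 ≈ 478.
Total lost output = 411 + 434 + 255 + 124 + 478 = 1702 billion.

$1,702 billion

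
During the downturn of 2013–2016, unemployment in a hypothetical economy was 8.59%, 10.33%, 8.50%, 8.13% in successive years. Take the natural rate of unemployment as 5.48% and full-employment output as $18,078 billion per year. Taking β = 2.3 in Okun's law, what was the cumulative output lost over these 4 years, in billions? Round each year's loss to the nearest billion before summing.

Year 2013: gap = -2.3 × (8.59 - 5.48) = -7.153%, loss ≈ 18078 × 7.153/100 ≈ 1293.
Year 2014: gap = -2.3 × (10.33 - 5.48) = -11.155%, loss ≈ 18078 × 11.155/100 ≈ 2017.
Year 2015: gap = -2.3 × (8.5 - 5.48) = -6.946%, loss ≈ 18078 × 6.946/100 ≈ 1256.
Year 2016: gap = -2.3 × (8.13 - 5.48) = -6.095%, loss ≈ 18078 × 6.095/100 ≈ 1102.
Total lost output = 1293 + 2017 + 1256 + 1102 = 5668 billion.

$5,668 billion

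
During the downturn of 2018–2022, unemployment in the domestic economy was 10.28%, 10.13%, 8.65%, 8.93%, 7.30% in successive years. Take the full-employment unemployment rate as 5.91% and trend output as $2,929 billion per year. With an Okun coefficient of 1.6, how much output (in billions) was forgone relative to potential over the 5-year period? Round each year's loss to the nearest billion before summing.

Year 2018: gap = -1.6 × (10.28 - 5.91) = -6.992%, loss ≈ 2929 × 6.992/100 ≈ 205.
Year 2019: gap = -1.6 × (10.13 - 5.91) = -6.752%, loss ≈ 2929 × 6.752/100 ≈ 198.
Year 2020: gap = -1.6 × (8.65 - 5.91) = -4.384%, loss ≈ 2929 × 4.384/100 ≈ 128.
Year 2021: gap = -1.6 × (8.93 - 5.91) = -4.832%, loss ≈ 2929 × 4.832/100 ≈ 142.
Year 2022: gap = -1.6 × (7.3 - 5.91) = -2.224%, loss ≈ 2929 × 2.224/100 ≈ 65.
Total lost output = 205 + 198 + 128 + 142 + 65 = 738 billion.

$738 billion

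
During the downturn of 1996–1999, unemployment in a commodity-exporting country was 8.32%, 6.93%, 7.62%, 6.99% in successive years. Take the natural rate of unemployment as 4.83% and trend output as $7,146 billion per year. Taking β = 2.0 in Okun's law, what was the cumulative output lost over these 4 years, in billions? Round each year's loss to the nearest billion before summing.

Year 1996: gap = -2.0 × (8.32 - 4.83) = -6.98%, loss ≈ 7146 × 6.98/100 ≈ 499.
Year 1997: gap = -2.0 × (6.93 - 4.83) = -4.2%, loss ≈ 7146 × 4.2/100 ≈ 300.
Year 1998: gap = -2.0 × (7.62 - 4.83) = -5.58%, loss ≈ 7146 × 5.58/100 ≈ 399.
Year 1999: gap = -2.0 × (6.99 - 4.83) = -4.32%, loss ≈ 7146 × 4.32/100 ≈ 309.
Total lost output = 499 + 300 + 399 + 309 = 1507 billion.

$1,507 billion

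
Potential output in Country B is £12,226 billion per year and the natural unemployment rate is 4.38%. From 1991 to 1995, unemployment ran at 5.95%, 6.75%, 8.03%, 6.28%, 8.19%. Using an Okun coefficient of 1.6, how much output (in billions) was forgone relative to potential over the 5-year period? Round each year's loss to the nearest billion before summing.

£2,602 billion

Year 1991: gap = -1.6 × (5.95 - 4.38) = -2.512%, loss ≈ 12226 × 2.512/100 ≈ 307.
Year 1992: gap = -1.6 × (6.75 - 4.38) = -3.792%, loss ≈ 12226 × 3.792/100 ≈ 464.
Year 1993: gap = -1.6 × (8.03 - 4.38) = -5.84%, loss ≈ 12226 × 5.84/100 ≈ 714.
Year 1994: gap = -1.6 × (6.28 - 4.38) = -3.04%, loss ≈ 12226 × 3.04/100 ≈ 372.
Year 1995: gap = -1.6 × (8.19 - 4.38) = -6.096%, loss ≈ 12226 × 6.096/100 ≈ 745.
Total lost output = 307 + 464 + 714 + 372 + 745 = 2602 billion.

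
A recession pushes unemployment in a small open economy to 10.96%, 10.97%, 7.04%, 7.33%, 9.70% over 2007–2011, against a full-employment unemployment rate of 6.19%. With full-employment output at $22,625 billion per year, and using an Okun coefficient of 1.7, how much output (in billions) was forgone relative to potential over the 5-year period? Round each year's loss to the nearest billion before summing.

$5,789 billion

Year 2007: gap = -1.7 × (10.96 - 6.19) = -8.109%, loss ≈ 22625 × 8.109/100 ≈ 1835.
Year 2008: gap = -1.7 × (10.97 - 6.19) = -8.126%, loss ≈ 22625 × 8.126/100 ≈ 1839.
Year 2009: gap = -1.7 × (7.04 - 6.19) = -1.445%, loss ≈ 22625 × 1.445/100 ≈ 327.
Year 2010: gap = -1.7 × (7.33 - 6.19) = -1.938%, loss ≈ 22625 × 1.938/100 ≈ 438.
Year 2011: gap = -1.7 × (9.7 - 6.19) = -5.967%, loss ≈ 22625 × 5.967/100 ≈ 1350.
Total lost output = 1835 + 1839 + 327 + 438 + 1350 = 5789 billion.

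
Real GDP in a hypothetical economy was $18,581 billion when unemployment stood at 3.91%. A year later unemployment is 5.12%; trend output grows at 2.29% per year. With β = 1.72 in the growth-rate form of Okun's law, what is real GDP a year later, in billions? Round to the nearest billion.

$18,620 billion

Δu = 5.12 - 3.91 = 1.21 points.
Okun's law (growth form): g_Y = g_Y* - β × Δu = 2.29 - 1.72 × (1.21) = 2.29 - 2.0812 = 0.2088%.
Real GDP in the next year = 18581 × (1 + 0.2088/100) = 18581 × 1.002088 ≈ 18620 billion.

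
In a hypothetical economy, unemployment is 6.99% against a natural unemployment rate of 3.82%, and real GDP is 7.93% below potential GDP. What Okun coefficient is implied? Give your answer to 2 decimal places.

β ≈ 2.50

Okun's law: output gap = -β × (u - u*).
-7.93 = -β × (6.99 - 3.82) = -β × 3.17, so β = 7.93/3.17 = 2.50.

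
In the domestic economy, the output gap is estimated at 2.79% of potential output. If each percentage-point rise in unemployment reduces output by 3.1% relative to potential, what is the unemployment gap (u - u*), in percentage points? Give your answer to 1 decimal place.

Okun's law: output gap = -β × (u - u*), so u - u* = -(output gap)/β.
u - u* = -(2.79)/3.1 = -0.9 percentage points.

-0.9 percentage points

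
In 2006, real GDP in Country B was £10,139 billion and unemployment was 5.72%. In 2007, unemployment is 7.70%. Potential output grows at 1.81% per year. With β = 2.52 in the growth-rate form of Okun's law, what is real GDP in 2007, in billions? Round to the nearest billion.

£9,817 billion

Δu = 7.7 - 5.72 = 1.98 points.
Okun's law (growth form): g_Y = g_Y* - β × Δu = 1.81 - 2.52 × (1.98) = 1.81 - 4.9896 = -3.1796%.
Real GDP in the next year = 10139 × (1 - 3.1796/100) = 10139 × 0.968204 ≈ 9817 billion.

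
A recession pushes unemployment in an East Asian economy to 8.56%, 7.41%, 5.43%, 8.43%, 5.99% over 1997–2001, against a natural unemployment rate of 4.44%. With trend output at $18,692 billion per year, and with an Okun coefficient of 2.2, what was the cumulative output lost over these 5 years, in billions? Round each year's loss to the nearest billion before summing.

Year 1997: gap = -2.2 × (8.56 - 4.44) = -9.064%, loss ≈ 18692 × 9.064/100 ≈ 1694.
Year 1998: gap = -2.2 × (7.41 - 4.44) = -6.534%, loss ≈ 18692 × 6.534/100 ≈ 1221.
Year 1999: gap = -2.2 × (5.43 - 4.44) = -2.178%, loss ≈ 18692 × 2.178/100 ≈ 407.
Year 2000: gap = -2.2 × (8.43 - 4.44) = -8.778%, loss ≈ 18692 × 8.778/100 ≈ 1641.
Year 2001: gap = -2.2 × (5.99 - 4.44) = -3.41%, loss ≈ 18692 × 3.41/100 ≈ 637.
Total lost output = 1694 + 1221 + 407 + 1641 + 637 = 5600 billion.

$5,600 billion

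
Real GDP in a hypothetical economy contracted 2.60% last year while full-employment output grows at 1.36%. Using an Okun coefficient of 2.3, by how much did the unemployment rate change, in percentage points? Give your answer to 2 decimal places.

1.72 percentage points

Growth-rate Okun's law: g_Y = g_Y* - β × Δu, so Δu = (g_Y* - g_Y)/β.
Δu = (1.36 + 2.6)/2.3 = 3.96/2.3 = 1.72 percentage points.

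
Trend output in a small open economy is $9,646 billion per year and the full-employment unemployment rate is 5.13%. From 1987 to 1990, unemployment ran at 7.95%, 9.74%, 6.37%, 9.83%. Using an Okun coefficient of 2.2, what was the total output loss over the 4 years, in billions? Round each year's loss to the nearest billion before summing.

Year 1987: gap = -2.2 × (7.95 - 5.13) = -6.204%, loss ≈ 9646 × 6.204/100 ≈ 598.
Year 1988: gap = -2.2 × (9.74 - 5.13) = -10.142%, loss ≈ 9646 × 10.142/100 ≈ 978.
Year 1989: gap = -2.2 × (6.37 - 5.13) = -2.728%, loss ≈ 9646 × 2.728/100 ≈ 263.
Year 1990: gap = -2.2 × (9.83 - 5.13) = -10.34%, loss ≈ 9646 × 10.34/100 ≈ 997.
Total lost output = 598 + 978 + 263 + 997 = 2836 billion.

$2,836 billion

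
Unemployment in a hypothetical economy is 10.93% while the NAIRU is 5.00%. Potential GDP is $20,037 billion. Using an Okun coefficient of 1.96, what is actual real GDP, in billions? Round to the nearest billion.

Unemployment gap = 10.93 - 5 = 5.93 points, so the output gap is -1.96 × 5.93 = -11.6228%.
Actual GDP = 20037 × (1 - 11.6228/100) = 20037 × 0.883772 ≈ 17708 billion.

$17,708 billion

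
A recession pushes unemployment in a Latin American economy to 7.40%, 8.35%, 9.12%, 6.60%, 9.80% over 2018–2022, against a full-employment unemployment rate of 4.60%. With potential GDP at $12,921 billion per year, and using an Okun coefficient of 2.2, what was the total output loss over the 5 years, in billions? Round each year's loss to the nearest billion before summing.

Year 2018: gap = -2.2 × (7.4 - 4.6) = -6.16%, loss ≈ 12921 × 6.16/100 ≈ 796.
Year 2019: gap = -2.2 × (8.35 - 4.6) = -8.25%, loss ≈ 12921 × 8.25/100 ≈ 1066.
Year 2020: gap = -2.2 × (9.12 - 4.6) = -9.944%, loss ≈ 12921 × 9.944/100 ≈ 1285.
Year 2021: gap = -2.2 × (6.6 - 4.6) = -4.4%, loss ≈ 12921 × 4.4/100 ≈ 569.
Year 2022: gap = -2.2 × (9.8 - 4.6) = -11.44%, loss ≈ 12921 × 11.44/100 ≈ 1478.
Total lost output = 796 + 1066 + 1285 + 569 + 1478 = 5194 billion.

$5,194 billion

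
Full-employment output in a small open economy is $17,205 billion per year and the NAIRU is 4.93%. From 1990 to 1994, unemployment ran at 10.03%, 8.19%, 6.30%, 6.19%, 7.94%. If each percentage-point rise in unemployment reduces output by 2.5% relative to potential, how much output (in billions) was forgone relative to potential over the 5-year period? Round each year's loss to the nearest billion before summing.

$6,022 billion

Year 1990: gap = -2.5 × (10.03 - 4.93) = -12.75%, loss ≈ 17205 × 12.75/100 ≈ 2194.
Year 1991: gap = -2.5 × (8.19 - 4.93) = -8.15%, loss ≈ 17205 × 8.15/100 ≈ 1402.
Year 1992: gap = -2.5 × (6.3 - 4.93) = -3.425%, loss ≈ 17205 × 3.425/100 ≈ 589.
Year 1993: gap = -2.5 × (6.19 - 4.93) = -3.15%, loss ≈ 17205 × 3.15/100 ≈ 542.
Year 1994: gap = -2.5 × (7.94 - 4.93) = -7.525%, loss ≈ 17205 × 7.525/100 ≈ 1295.
Total lost output = 2194 + 1402 + 589 + 542 + 1295 = 6022 billion.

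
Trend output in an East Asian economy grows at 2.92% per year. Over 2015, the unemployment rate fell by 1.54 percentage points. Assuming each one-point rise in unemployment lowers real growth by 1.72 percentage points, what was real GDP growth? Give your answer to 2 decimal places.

Growth-rate Okun's law: g_Y = g_Y* - β × Δu.
g_Y = 2.92 - 1.72 × (-1.54) = 2.92 + 2.6488 = 5.5688%, i.e. 5.57% to 2 d.p.

5.57%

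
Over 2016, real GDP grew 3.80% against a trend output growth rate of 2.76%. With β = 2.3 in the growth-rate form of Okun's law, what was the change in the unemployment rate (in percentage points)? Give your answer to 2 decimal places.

Growth-rate Okun's law: g_Y = g_Y* - β × Δu, so Δu = (g_Y* - g_Y)/β.
Δu = (2.76 - 3.8)/2.3 = -1.04/2.3 = -0.45 percentage points.

-0.45 percentage points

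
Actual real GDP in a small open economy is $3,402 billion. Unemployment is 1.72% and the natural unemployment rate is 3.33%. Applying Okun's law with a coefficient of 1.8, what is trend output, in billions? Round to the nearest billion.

$3,306 billion

Unemployment gap = 1.72 - 3.33 = -1.61 points, so output gap = -1.8 × (-1.61) = 2.898%.
Since Y = Y* × (1 + gap/100), Y* = 3402/1.02898 ≈ 3306 billion.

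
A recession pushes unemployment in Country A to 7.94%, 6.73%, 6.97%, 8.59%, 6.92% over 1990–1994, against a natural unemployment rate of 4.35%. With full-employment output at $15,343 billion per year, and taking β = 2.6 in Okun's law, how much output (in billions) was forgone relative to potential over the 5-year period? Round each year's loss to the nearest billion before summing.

Year 1990: gap = -2.6 × (7.94 - 4.35) = -9.334%, loss ≈ 15343 × 9.334/100 ≈ 1432.
Year 1991: gap = -2.6 × (6.73 - 4.35) = -6.188%, loss ≈ 15343 × 6.188/100 ≈ 949.
Year 1992: gap = -2.6 × (6.97 - 4.35) = -6.812%, loss ≈ 15343 × 6.812/100 ≈ 1045.
Year 1993: gap = -2.6 × (8.59 - 4.35) = -11.024%, loss ≈ 15343 × 11.024/100 ≈ 1691.
Year 1994: gap = -2.6 × (6.92 - 4.35) = -6.682%, loss ≈ 15343 × 6.682/100 ≈ 1025.
Total lost output = 1432 + 949 + 1045 + 1691 + 1025 = 6142 billion.

$6,142 billion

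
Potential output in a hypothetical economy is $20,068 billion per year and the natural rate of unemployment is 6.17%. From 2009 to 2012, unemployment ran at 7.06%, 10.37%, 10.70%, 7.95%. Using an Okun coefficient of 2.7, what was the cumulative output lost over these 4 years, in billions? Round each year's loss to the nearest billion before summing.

$6,177 billion

Year 2009: gap = -2.7 × (7.06 - 6.17) = -2.403%, loss ≈ 20068 × 2.403/100 ≈ 482.
Year 2010: gap = -2.7 × (10.37 - 6.17) = -11.34%, loss ≈ 20068 × 11.34/100 ≈ 2276.
Year 2011: gap = -2.7 × (10.7 - 6.17) = -12.231%, loss ≈ 20068 × 12.231/100 ≈ 2455.
Year 2012: gap = -2.7 × (7.95 - 6.17) = -4.806%, loss ≈ 20068 × 4.806/100 ≈ 964.
Total lost output = 482 + 2276 + 2455 + 964 = 6177 billion.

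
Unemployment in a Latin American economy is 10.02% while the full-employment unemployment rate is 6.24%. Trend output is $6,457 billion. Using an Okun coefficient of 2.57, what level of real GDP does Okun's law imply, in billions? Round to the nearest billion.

$5,830 billion

Unemployment gap = 10.02 - 6.24 = 3.78 points, so the output gap is -2.57 × 3.78 = -9.7146%.
Actual GDP = 6457 × (1 - 9.7146/100) = 6457 × 0.902854 ≈ 5830 billion.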